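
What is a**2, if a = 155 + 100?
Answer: 65025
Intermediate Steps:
a = 255
a**2 = 255**2 = 65025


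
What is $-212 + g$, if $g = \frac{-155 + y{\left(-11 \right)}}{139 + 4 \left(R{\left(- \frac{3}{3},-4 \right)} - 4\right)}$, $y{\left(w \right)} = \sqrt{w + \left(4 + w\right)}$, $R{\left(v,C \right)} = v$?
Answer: $- \frac{25383}{119} + \frac{3 i \sqrt{2}}{119} \approx -213.3 + 0.035652 i$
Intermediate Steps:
$y{\left(w \right)} = \sqrt{4 + 2 w}$
$g = - \frac{155}{119} + \frac{3 i \sqrt{2}}{119}$ ($g = \frac{-155 + \sqrt{4 + 2 \left(-11\right)}}{139 + 4 \left(- \frac{3}{3} - 4\right)} = \frac{-155 + \sqrt{4 - 22}}{139 + 4 \left(\left(-3\right) \frac{1}{3} - 4\right)} = \frac{-155 + \sqrt{-18}}{139 + 4 \left(-1 - 4\right)} = \frac{-155 + 3 i \sqrt{2}}{139 + 4 \left(-5\right)} = \frac{-155 + 3 i \sqrt{2}}{139 - 20} = \frac{-155 + 3 i \sqrt{2}}{119} = \left(-155 + 3 i \sqrt{2}\right) \frac{1}{119} = - \frac{155}{119} + \frac{3 i \sqrt{2}}{119} \approx -1.3025 + 0.035652 i$)
$-212 + g = -212 - \left(\frac{155}{119} - \frac{3 i \sqrt{2}}{119}\right) = - \frac{25383}{119} + \frac{3 i \sqrt{2}}{119}$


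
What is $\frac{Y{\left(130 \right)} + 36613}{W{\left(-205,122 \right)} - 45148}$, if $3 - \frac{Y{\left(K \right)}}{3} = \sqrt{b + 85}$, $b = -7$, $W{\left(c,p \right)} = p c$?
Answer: $- \frac{18311}{35079} + \frac{\sqrt{78}}{23386} \approx -0.52162$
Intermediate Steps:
$W{\left(c,p \right)} = c p$
$Y{\left(K \right)} = 9 - 3 \sqrt{78}$ ($Y{\left(K \right)} = 9 - 3 \sqrt{-7 + 85} = 9 - 3 \sqrt{78}$)
$\frac{Y{\left(130 \right)} + 36613}{W{\left(-205,122 \right)} - 45148} = \frac{\left(9 - 3 \sqrt{78}\right) + 36613}{\left(-205\right) 122 - 45148} = \frac{36622 - 3 \sqrt{78}}{-25010 - 45148} = \frac{36622 - 3 \sqrt{78}}{-70158} = \left(36622 - 3 \sqrt{78}\right) \left(- \frac{1}{70158}\right) = - \frac{18311}{35079} + \frac{\sqrt{78}}{23386}$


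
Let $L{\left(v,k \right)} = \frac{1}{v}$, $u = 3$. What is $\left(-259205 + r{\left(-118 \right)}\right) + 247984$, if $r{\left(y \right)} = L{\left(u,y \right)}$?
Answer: $- \frac{33662}{3} \approx -11221.0$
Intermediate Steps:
$r{\left(y \right)} = \frac{1}{3}$
$\left(-259205 + r{\left(-118 \right)}\right) + 247984 = \left(-259205 + \frac{1}{3}\right) + 247984 = - \frac{777614}{3} + 247984 = - \frac{33662}{3}$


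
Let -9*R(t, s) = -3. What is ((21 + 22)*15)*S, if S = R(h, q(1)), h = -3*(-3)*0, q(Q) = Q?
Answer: 215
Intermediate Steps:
h = 0 (h = 9*0 = 0)
R(t, s) = ⅓ (R(t, s) = -⅑*(-3) = ⅓)
S = ⅓ ≈ 0.33333
((21 + 22)*15)*S = ((21 + 22)*15)*(⅓) = (43*15)*(⅓) = 645*(⅓) = 215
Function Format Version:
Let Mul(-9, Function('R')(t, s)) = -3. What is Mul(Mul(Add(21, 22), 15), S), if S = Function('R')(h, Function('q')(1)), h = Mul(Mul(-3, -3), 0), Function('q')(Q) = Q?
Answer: 215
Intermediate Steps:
h = 0 (h = Mul(9, 0) = 0)
Function('R')(t, s) = Rational(1, 3) (Function('R')(t, s) = Mul(Rational(-1, 9), -3) = Rational(1, 3))
S = Rational(1, 3) ≈ 0.33333
Mul(Mul(Add(21, 22), 15), S) = Mul(Mul(Add(21, 22), 15), Rational(1, 3)) = Mul(Mul(43, 15), Rational(1, 3)) = Mul(645, Rational(1, 3)) = 215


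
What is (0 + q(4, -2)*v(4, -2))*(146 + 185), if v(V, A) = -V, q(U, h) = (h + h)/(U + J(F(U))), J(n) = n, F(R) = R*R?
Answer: 1324/5 ≈ 264.80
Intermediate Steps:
F(R) = R²
q(U, h) = 2*h/(U + U²) (q(U, h) = (h + h)/(U + U²) = (2*h)/(U + U²) = 2*h/(U + U²))
(0 + q(4, -2)*v(4, -2))*(146 + 185) = (0 + (2*(-2)/(4*(1 + 4)))*(-1*4))*(146 + 185) = (0 + (2*(-2)*(¼)/5)*(-4))*331 = (0 + (2*(-2)*(¼)*(⅕))*(-4))*331 = (0 - ⅕*(-4))*331 = (0 + ⅘)*331 = (⅘)*331 = 1324/5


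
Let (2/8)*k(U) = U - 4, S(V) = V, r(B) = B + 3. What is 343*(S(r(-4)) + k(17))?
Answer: 17493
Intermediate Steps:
r(B) = 3 + B
k(U) = -16 + 4*U (k(U) = 4*(U - 4) = 4*(-4 + U) = -16 + 4*U)
343*(S(r(-4)) + k(17)) = 343*((3 - 4) + (-16 + 4*17)) = 343*(-1 + (-16 + 68)) = 343*(-1 + 52) = 343*51 = 17493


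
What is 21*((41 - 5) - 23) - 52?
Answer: 221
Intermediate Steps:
21*((41 - 5) - 23) - 52 = 21*(36 - 23) - 52 = 21*13 - 52 = 273 - 52 = 221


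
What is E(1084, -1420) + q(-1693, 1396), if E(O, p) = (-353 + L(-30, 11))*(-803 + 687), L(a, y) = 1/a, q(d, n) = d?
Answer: 588883/15 ≈ 39259.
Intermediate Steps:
E(O, p) = 614278/15 (E(O, p) = (-353 + 1/(-30))*(-803 + 687) = (-353 - 1/30)*(-116) = -10591/30*(-116) = 614278/15)
E(1084, -1420) + q(-1693, 1396) = 614278/15 - 1693 = 588883/15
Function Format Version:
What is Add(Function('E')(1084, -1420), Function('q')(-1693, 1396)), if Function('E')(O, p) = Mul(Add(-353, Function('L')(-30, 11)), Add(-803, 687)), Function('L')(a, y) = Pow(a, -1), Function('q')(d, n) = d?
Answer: Rational(588883, 15) ≈ 39259.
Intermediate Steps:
Function('E')(O, p) = Rational(614278, 15) (Function('E')(O, p) = Mul(Add(-353, Pow(-30, -1)), Add(-803, 687)) = Mul(Add(-353, Rational(-1, 30)), -116) = Mul(Rational(-10591, 30), -116) = Rational(614278, 15))
Add(Function('E')(1084, -1420), Function('q')(-1693, 1396)) = Add(Rational(614278, 15), -1693) = Rational(588883, 15)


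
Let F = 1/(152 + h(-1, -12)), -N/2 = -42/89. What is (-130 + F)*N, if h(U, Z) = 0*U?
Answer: -414939/3382 ≈ -122.69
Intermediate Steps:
h(U, Z) = 0
N = 84/89 (N = -(-84)/89 = -2*(-42/89) = 84/89 ≈ 0.94382)
F = 1/152 (F = 1/(152 + 0) = 1/152 ≈ 0.0065789)
(-130 + F)*N = (-130 + 1/152)*(84/89) = -19759/152*84/89 = -414939/3382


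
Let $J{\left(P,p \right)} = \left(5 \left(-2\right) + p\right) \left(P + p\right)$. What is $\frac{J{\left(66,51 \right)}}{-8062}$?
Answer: $- \frac{4797}{8062} \approx -0.59501$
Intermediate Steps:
$J{\left(P,p \right)} = \left(-10 + p\right) \left(P + p\right)$
$\frac{J{\left(66,51 \right)}}{-8062} = \frac{51^{2} - 660 - 510 + 66 \cdot 51}{-8062} = \left(2601 - 660 - 510 + 3366\right) \left(- \frac{1}{8062}\right) = 4797 \left(- \frac{1}{8062}\right) = - \frac{4797}{8062}$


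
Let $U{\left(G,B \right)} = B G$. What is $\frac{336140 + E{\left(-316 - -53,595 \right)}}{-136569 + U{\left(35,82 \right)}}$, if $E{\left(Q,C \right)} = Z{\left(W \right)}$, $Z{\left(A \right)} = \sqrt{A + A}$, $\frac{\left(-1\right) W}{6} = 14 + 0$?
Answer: $- \frac{336140}{133699} - \frac{2 i \sqrt{42}}{133699} \approx -2.5142 - 9.6945 \cdot 10^{-5} i$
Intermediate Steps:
$W = -84$ ($W = - 6 \left(14 + 0\right) = \left(-6\right) 14 = -84$)
$Z{\left(A \right)} = \sqrt{2} \sqrt{A}$ ($Z{\left(A \right)} = \sqrt{2 A} = \sqrt{2} \sqrt{A}$)
$E{\left(Q,C \right)} = 2 i \sqrt{42}$ ($E{\left(Q,C \right)} = \sqrt{2} \sqrt{-84} = \sqrt{2} \cdot 2 i \sqrt{21} = 2 i \sqrt{42}$)
$\frac{336140 + E{\left(-316 - -53,595 \right)}}{-136569 + U{\left(35,82 \right)}} = \frac{336140 + 2 i \sqrt{42}}{-136569 + 82 \cdot 35} = \frac{336140 + 2 i \sqrt{42}}{-136569 + 2870} = \frac{336140 + 2 i \sqrt{42}}{-133699} = \left(336140 + 2 i \sqrt{42}\right) \left(- \frac{1}{133699}\right) = - \frac{336140}{133699} - \frac{2 i \sqrt{42}}{133699}$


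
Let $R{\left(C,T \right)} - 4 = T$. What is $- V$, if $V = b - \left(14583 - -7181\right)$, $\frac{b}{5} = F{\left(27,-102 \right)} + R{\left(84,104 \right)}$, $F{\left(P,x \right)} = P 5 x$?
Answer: $90074$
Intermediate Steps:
$R{\left(C,T \right)} = 4 + T$
$F{\left(P,x \right)} = 5 P x$
$b = -68310$ ($b = 5 \left(5 \cdot 27 \left(-102\right) + \left(4 + 104\right)\right) = 5 \left(-13770 + 108\right) = 5 \left(-13662\right) = -68310$)
$V = -90074$ ($V = -68310 - \left(14583 - -7181\right) = -68310 - \left(14583 + 7181\right) = -68310 - 21764 = -90074$)
$- V = \left(-1\right) \left(-90074\right) = 90074$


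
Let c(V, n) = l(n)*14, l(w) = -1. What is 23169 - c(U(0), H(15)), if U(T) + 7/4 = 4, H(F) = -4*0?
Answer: 23183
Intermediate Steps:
H(F) = 0
U(T) = 9/4 (U(T) = -7/4 + 4 = 9/4)
c(V, n) = -14 (c(V, n) = -1*14 = -14)
23169 - c(U(0), H(15)) = 23169 - 1*(-14) = 23169 + 14 = 23183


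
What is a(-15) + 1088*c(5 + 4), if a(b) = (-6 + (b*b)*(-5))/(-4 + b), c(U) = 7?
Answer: 145835/19 ≈ 7675.5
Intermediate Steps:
a(b) = (-6 - 5*b**2)/(-4 + b) (a(b) = (-6 + b**2*(-5))/(-4 + b) = (-6 - 5*b**2)/(-4 + b))
a(-15) + 1088*c(5 + 4) = (-6 - 5*(-15)**2)/(-4 - 15) + 1088*7 = (-6 - 5*225)/(-19) + 7616 = -(-6 - 1125)/19 + 7616 = -1/19*(-1131) + 7616 = 1131/19 + 7616 = 145835/19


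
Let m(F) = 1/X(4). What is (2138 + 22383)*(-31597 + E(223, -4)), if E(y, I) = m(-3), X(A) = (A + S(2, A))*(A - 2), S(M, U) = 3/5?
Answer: -35640219097/46 ≈ -7.7479e+8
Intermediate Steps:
S(M, U) = ⅗ (S(M, U) = 3*(⅕) = ⅗)
X(A) = (-2 + A)*(⅗ + A) (X(A) = (A + ⅗)*(A - 2) = (⅗ + A)*(-2 + A) = (-2 + A)*(⅗ + A))
m(F) = 5/46 (m(F) = 1/(-6/5 + 4² - 7/5*4) = 1/(-6/5 + 16 - 28/5) = 1/(46/5) = 5/46)
E(y, I) = 5/46
(2138 + 22383)*(-31597 + E(223, -4)) = (2138 + 22383)*(-31597 + 5/46) = 24521*(-1453457/46) = -35640219097/46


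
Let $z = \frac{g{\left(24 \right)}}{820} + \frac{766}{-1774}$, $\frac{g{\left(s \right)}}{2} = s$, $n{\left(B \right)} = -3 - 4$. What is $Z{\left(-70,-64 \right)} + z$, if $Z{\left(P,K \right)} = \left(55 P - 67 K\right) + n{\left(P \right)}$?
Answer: $\frac{78303014}{181835} \approx 430.63$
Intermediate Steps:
$n{\left(B \right)} = -7$ ($n{\left(B \right)} = -3 - 4 = -7$)
$g{\left(s \right)} = 2 s$
$z = - \frac{67871}{181835}$ ($z = \frac{2 \cdot 24}{820} + \frac{766}{-1774} = 48 \cdot \frac{1}{820} + 766 \left(- \frac{1}{1774}\right) = \frac{12}{205} - \frac{383}{887} = - \frac{67871}{181835} \approx -0.37326$)
$Z{\left(P,K \right)} = -7 - 67 K + 55 P$ ($Z{\left(P,K \right)} = \left(55 P - 67 K\right) - 7 = \left(- 67 K + 55 P\right) - 7 = -7 - 67 K + 55 P$)
$Z{\left(-70,-64 \right)} + z = \left(-7 - -4288 + 55 \left(-70\right)\right) - \frac{67871}{181835} = \left(-7 + 4288 - 3850\right) - \frac{67871}{181835} = 431 - \frac{67871}{181835} = \frac{78303014}{181835}$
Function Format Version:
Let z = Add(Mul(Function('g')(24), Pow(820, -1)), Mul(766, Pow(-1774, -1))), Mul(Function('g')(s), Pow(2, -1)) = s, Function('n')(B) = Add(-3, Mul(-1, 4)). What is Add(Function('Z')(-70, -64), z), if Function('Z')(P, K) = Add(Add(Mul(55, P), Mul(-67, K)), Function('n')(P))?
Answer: Rational(78303014, 181835) ≈ 430.63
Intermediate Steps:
Function('n')(B) = -7 (Function('n')(B) = Add(-3, -4) = -7)
Function('g')(s) = Mul(2, s)
z = Rational(-67871, 181835) (z = Add(Mul(Mul(2, 24), Pow(820, -1)), Mul(766, Pow(-1774, -1))) = Add(Mul(48, Rational(1, 820)), Mul(766, Rational(-1, 1774))) = Add(Rational(12, 205), Rational(-383, 887)) = Rational(-67871, 181835) ≈ -0.37326)
Function('Z')(P, K) = Add(-7, Mul(-67, K), Mul(55, P)) (Function('Z')(P, K) = Add(Add(Mul(55, P), Mul(-67, K)), -7) = Add(Add(Mul(-67, K), Mul(55, P)), -7) = Add(-7, Mul(-67, K), Mul(55, P)))
Add(Function('Z')(-70, -64), z) = Add(Add(-7, Mul(-67, -64), Mul(55, -70)), Rational(-67871, 181835)) = Add(Add(-7, 4288, -3850), Rational(-67871, 181835)) = Add(431, Rational(-67871, 181835)) = Rational(78303014, 181835)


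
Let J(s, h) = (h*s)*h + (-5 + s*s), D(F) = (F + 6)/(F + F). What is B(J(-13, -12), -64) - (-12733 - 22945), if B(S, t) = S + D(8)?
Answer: 271767/8 ≈ 33971.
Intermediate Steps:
D(F) = (6 + F)/(2*F) (D(F) = (6 + F)/((2*F)) = (6 + F)*(1/(2*F)) = (6 + F)/(2*F))
J(s, h) = -5 + s**2 + s*h**2 (J(s, h) = s*h**2 + (-5 + s**2) = -5 + s**2 + s*h**2)
B(S, t) = 7/8 + S (B(S, t) = S + (1/2)*(6 + 8)/8 = S + (1/2)*(1/8)*14 = S + 7/8 = 7/8 + S)
B(J(-13, -12), -64) - (-12733 - 22945) = (7/8 + (-5 + (-13)**2 - 13*(-12)**2)) - (-12733 - 22945) = (7/8 + (-5 + 169 - 13*144)) - 1*(-35678) = (7/8 + (-5 + 169 - 1872)) + 35678 = (7/8 - 1708) + 35678 = -13657/8 + 35678 = 271767/8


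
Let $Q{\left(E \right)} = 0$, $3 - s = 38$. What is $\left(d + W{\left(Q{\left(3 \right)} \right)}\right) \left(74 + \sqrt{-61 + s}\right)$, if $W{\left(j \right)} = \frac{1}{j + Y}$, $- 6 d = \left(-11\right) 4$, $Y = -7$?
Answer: $\frac{11174}{21} + \frac{604 i \sqrt{6}}{21} \approx 532.1 + 70.452 i$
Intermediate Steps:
$s = -35$ ($s = 3 - 38 = -35$)
$d = \frac{22}{3}$ ($d = - \frac{\left(-11\right) 4}{6} = \left(- \frac{1}{6}\right) \left(-44\right) = \frac{22}{3} \approx 7.3333$)
$W{\left(j \right)} = \frac{1}{-7 + j}$ ($W{\left(j \right)} = \frac{1}{j - 7} = \frac{1}{-7 + j}$)
$\left(d + W{\left(Q{\left(3 \right)} \right)}\right) \left(74 + \sqrt{-61 + s}\right) = \left(\frac{22}{3} + \frac{1}{-7 + 0}\right) \left(74 + \sqrt{-61 - 35}\right) = \left(\frac{22}{3} + \frac{1}{-7}\right) \left(74 + \sqrt{-96}\right) = \left(\frac{22}{3} - \frac{1}{7}\right) \left(74 + 4 i \sqrt{6}\right) = \frac{151 \left(74 + 4 i \sqrt{6}\right)}{21} = \frac{11174}{21} + \frac{604 i \sqrt{6}}{21}$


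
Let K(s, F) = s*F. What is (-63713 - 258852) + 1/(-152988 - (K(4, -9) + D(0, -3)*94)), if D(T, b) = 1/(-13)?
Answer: -641350183343/1988282 ≈ -3.2257e+5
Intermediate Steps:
D(T, b) = -1/13
K(s, F) = F*s
(-63713 - 258852) + 1/(-152988 - (K(4, -9) + D(0, -3)*94)) = (-63713 - 258852) + 1/(-152988 - (-9*4 - 1/13*94)) = -322565 + 1/(-152988 - (-36 - 94/13)) = -322565 + 1/(-152988 - 1*(-562/13)) = -322565 + 1/(-152988 + 562/13) = -322565 + 1/(-1988282/13) = -322565 - 13/1988282 = -641350183343/1988282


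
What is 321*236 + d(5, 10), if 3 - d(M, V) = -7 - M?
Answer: 75771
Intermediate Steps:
d(M, V) = 10 + M (d(M, V) = 3 - (-7 - M) = 3 + (7 + M) = 10 + M)
321*236 + d(5, 10) = 321*236 + (10 + 5) = 75756 + 15 = 75771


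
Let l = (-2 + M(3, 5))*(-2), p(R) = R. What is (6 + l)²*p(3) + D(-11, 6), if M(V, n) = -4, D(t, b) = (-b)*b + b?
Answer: 942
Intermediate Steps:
D(t, b) = b - b² (D(t, b) = -b² + b = b - b²)
l = 12 (l = (-2 - 4)*(-2) = -6*(-2) = 12)
(6 + l)²*p(3) + D(-11, 6) = (6 + 12)²*3 + 6*(1 - 1*6) = 18²*3 + 6*(1 - 6) = 324*3 + 6*(-5) = 972 - 30 = 942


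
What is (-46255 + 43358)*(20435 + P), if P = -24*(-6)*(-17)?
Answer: -52108339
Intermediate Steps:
P = -2448 (P = 144*(-17) = -2448)
(-46255 + 43358)*(20435 + P) = (-46255 + 43358)*(20435 - 2448) = -2897*17987 = -52108339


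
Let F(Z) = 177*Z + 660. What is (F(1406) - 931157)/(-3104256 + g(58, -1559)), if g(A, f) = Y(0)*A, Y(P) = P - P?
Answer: 681635/3104256 ≈ 0.21958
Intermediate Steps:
Y(P) = 0
F(Z) = 660 + 177*Z
g(A, f) = 0 (g(A, f) = 0*A = 0)
(F(1406) - 931157)/(-3104256 + g(58, -1559)) = ((660 + 177*1406) - 931157)/(-3104256 + 0) = ((660 + 248862) - 931157)/(-3104256) = (249522 - 931157)*(-1/3104256) = -681635*(-1/3104256) = 681635/3104256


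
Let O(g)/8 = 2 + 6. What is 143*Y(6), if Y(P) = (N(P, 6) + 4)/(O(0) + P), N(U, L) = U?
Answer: 143/7 ≈ 20.429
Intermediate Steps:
O(g) = 64 (O(g) = 8*(2 + 6) = 8*8 = 64)
Y(P) = (4 + P)/(64 + P) (Y(P) = (P + 4)/(64 + P) = (4 + P)/(64 + P))
143*Y(6) = 143*((4 + 6)/(64 + 6)) = 143*(10/70) = 143*((1/70)*10) = 143*(⅐) = 143/7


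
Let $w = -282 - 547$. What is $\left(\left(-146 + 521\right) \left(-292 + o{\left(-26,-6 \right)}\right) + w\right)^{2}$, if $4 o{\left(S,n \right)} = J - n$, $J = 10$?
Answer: $11843751241$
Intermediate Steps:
$o{\left(S,n \right)} = \frac{5}{2} - \frac{n}{4}$ ($o{\left(S,n \right)} = \frac{10 - n}{4} = \frac{5}{2} - \frac{n}{4}$)
$w = -829$
$\left(\left(-146 + 521\right) \left(-292 + o{\left(-26,-6 \right)}\right) + w\right)^{2} = \left(\left(-146 + 521\right) \left(-292 + \left(\frac{5}{2} - - \frac{3}{2}\right)\right) - 829\right)^{2} = \left(375 \left(-292 + \left(\frac{5}{2} + \frac{3}{2}\right)\right) - 829\right)^{2} = \left(375 \left(-292 + 4\right) - 829\right)^{2} = \left(375 \left(-288\right) - 829\right)^{2} = \left(-108000 - 829\right)^{2} = \left(-108829\right)^{2} = 11843751241$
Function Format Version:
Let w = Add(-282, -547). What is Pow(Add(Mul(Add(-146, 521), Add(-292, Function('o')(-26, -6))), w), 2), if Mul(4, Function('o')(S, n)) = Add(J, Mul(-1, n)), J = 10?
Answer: 11843751241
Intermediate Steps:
Function('o')(S, n) = Add(Rational(5, 2), Mul(Rational(-1, 4), n)) (Function('o')(S, n) = Mul(Rational(1, 4), Add(10, Mul(-1, n))) = Add(Rational(5, 2), Mul(Rational(-1, 4), n)))
w = -829
Pow(Add(Mul(Add(-146, 521), Add(-292, Function('o')(-26, -6))), w), 2) = Pow(Add(Mul(Add(-146, 521), Add(-292, Add(Rational(5, 2), Mul(Rational(-1, 4), -6)))), -829), 2) = Pow(Add(Mul(375, Add(-292, Add(Rational(5, 2), Rational(3, 2)))), -829), 2) = Pow(Add(Mul(375, Add(-292, 4)), -829), 2) = Pow(Add(Mul(375, -288), -829), 2) = Pow(Add(-108000, -829), 2) = Pow(-108829, 2) = 11843751241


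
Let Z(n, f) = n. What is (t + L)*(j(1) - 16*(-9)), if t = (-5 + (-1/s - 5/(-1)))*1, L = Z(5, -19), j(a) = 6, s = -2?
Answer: 825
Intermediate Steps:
L = 5
t = ½ (t = (-5 + (-1/(-2) - 5/(-1)))*1 = (-5 + (-1*(-½) - 5*(-1)))*1 = (-5 + (½ + 5))*1 = (-5 + 11/2)*1 = (½)*1 = ½ ≈ 0.50000)
(t + L)*(j(1) - 16*(-9)) = (½ + 5)*(6 - 16*(-9)) = 11*(6 + 144)/2 = (11/2)*150 = 825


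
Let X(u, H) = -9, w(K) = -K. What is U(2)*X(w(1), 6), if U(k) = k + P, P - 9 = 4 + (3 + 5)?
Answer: -207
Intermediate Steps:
P = 21 (P = 9 + (4 + (3 + 5)) = 9 + (4 + 8) = 9 + 12 = 21)
U(k) = 21 + k (U(k) = k + 21 = 21 + k)
U(2)*X(w(1), 6) = (21 + 2)*(-9) = 23*(-9) = -207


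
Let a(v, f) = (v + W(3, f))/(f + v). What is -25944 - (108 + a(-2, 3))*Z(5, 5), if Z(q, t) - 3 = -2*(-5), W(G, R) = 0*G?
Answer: -27322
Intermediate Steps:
W(G, R) = 0
a(v, f) = v/(f + v) (a(v, f) = (v + 0)/(f + v) = v/(f + v))
Z(q, t) = 13 (Z(q, t) = 3 - 2*(-5) = 3 + 10 = 13)
-25944 - (108 + a(-2, 3))*Z(5, 5) = -25944 - (108 - 2/(3 - 2))*13 = -25944 - (108 - 2/1)*13 = -25944 - (108 - 2*1)*13 = -25944 - (108 - 2)*13 = -25944 - 106*13 = -25944 - 1*1378 = -25944 - 1378 = -27322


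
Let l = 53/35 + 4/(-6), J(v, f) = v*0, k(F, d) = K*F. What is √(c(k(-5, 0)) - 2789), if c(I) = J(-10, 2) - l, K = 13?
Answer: I*√30758070/105 ≈ 52.819*I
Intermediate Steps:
k(F, d) = 13*F
J(v, f) = 0
l = 89/105 (l = 53*(1/35) + 4*(-⅙) = 53/35 - ⅔ = 89/105 ≈ 0.84762)
c(I) = -89/105 (c(I) = 0 - 1*89/105 = 0 - 89/105 = -89/105)
√(c(k(-5, 0)) - 2789) = √(-89/105 - 2789) = √(-292934/105) = I*√30758070/105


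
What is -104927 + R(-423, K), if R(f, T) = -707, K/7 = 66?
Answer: -105634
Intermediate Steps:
K = 462 (K = 7*66 = 462)
-104927 + R(-423, K) = -104927 - 707 = -105634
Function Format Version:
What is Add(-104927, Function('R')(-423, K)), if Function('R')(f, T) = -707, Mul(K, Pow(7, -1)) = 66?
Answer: -105634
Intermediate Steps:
K = 462 (K = Mul(7, 66) = 462)
Add(-104927, Function('R')(-423, K)) = Add(-104927, -707) = -105634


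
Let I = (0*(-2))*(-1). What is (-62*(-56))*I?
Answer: 0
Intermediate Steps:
I = 0 (I = 0*(-1) = 0)
(-62*(-56))*I = -62*(-56)*0 = 3472*0 = 0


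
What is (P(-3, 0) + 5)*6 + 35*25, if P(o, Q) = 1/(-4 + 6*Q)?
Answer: 1807/2 ≈ 903.50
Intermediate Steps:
(P(-3, 0) + 5)*6 + 35*25 = (1/(2*(-2 + 3*0)) + 5)*6 + 35*25 = (1/(2*(-2 + 0)) + 5)*6 + 875 = ((½)/(-2) + 5)*6 + 875 = ((½)*(-½) + 5)*6 + 875 = (-¼ + 5)*6 + 875 = (19/4)*6 + 875 = 57/2 + 875 = 1807/2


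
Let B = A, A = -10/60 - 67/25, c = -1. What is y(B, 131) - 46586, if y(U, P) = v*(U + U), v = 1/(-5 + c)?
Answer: -20963273/450 ≈ -46585.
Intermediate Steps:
v = -1/6 (v = 1/(-5 - 1) = 1/(-6) = -1/6 ≈ -0.16667)
A = -427/150 (A = -10*1/60 - 67*1/25 = -1/6 - 67/25 = -427/150 ≈ -2.8467)
B = -427/150 ≈ -2.8467
y(U, P) = -U/3 (y(U, P) = -(U + U)/6 = -U/3)
y(B, 131) - 46586 = -1/3*(-427/150) - 46586 = 427/450 - 46586 = -20963273/450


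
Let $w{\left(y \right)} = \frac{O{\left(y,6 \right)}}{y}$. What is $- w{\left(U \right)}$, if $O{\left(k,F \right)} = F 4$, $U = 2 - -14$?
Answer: $- \frac{3}{2} \approx -1.5$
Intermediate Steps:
$U = 16$ ($U = 2 + 14 = 16$)
$O{\left(k,F \right)} = 4 F$
$w{\left(y \right)} = \frac{24}{y}$ ($w{\left(y \right)} = \frac{4 \cdot 6}{y} = \frac{24}{y}$)
$- w{\left(U \right)} = - \frac{24}{16} = \left(-1\right) \frac{3}{2} = - \frac{3}{2}$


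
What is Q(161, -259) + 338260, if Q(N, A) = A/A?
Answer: 338261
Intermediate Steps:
Q(N, A) = 1
Q(161, -259) + 338260 = 1 + 338260 = 338261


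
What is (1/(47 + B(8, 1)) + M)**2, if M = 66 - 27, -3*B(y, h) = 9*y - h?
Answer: 7469289/4900 ≈ 1524.3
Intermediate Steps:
B(y, h) = -3*y + h/3 (B(y, h) = -(9*y - h)/3 = -(-h + 9*y)/3 = -3*y + h/3)
M = 39
(1/(47 + B(8, 1)) + M)**2 = (1/(47 + (-3*8 + (1/3)*1)) + 39)**2 = (1/(47 + (-24 + 1/3)) + 39)**2 = (1/(47 - 71/3) + 39)**2 = (1/(70/3) + 39)**2 = (3/70 + 39)**2 = (2733/70)**2 = 7469289/4900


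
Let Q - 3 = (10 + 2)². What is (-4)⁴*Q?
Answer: 37632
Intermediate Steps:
Q = 147 (Q = 3 + (10 + 2)² = 3 + 12² = 3 + 144 = 147)
(-4)⁴*Q = (-4)⁴*147 = 256*147 = 37632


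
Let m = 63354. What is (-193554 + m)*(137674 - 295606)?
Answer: 20562746400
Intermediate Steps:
(-193554 + m)*(137674 - 295606) = (-193554 + 63354)*(137674 - 295606) = -130200*(-157932) = 20562746400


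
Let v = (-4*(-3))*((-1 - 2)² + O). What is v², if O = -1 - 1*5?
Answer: 1296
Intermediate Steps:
O = -6 (O = -1 - 5 = -6)
v = 36 (v = (-4*(-3))*((-1 - 2)² - 6) = 12*((-3)² - 6) = 12*(9 - 6) = 12*3 = 36)
v² = 36² = 1296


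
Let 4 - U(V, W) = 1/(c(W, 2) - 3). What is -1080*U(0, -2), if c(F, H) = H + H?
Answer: -3240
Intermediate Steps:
c(F, H) = 2*H
U(V, W) = 3 (U(V, W) = 4 - 1/(2*2 - 3) = 4 - 1/(4 - 3) = 4 - 1/1 = 4 - 1*1 = 4 - 1 = 3)
-1080*U(0, -2) = -1080*3 = -3240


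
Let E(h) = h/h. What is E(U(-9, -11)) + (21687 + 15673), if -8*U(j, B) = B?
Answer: 37361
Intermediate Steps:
U(j, B) = -B/8
E(h) = 1
E(U(-9, -11)) + (21687 + 15673) = 1 + (21687 + 15673) = 1 + 37360 = 37361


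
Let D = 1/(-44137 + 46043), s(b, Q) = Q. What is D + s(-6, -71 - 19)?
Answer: -171539/1906 ≈ -90.000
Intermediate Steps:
D = 1/1906 ≈ 0.00052466
D + s(-6, -71 - 19) = 1/1906 + (-71 - 19) = 1/1906 - 90 = -171539/1906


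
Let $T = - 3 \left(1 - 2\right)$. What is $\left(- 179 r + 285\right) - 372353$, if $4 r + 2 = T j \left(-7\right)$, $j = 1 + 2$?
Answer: $- \frac{1476637}{4} \approx -3.6916 \cdot 10^{5}$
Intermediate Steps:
$j = 3$
$T = 3$ ($T = \left(-3\right) \left(-1\right) = 3$)
$r = - \frac{65}{4}$ ($r = - \frac{1}{2} + \frac{3 \cdot 3 \left(-7\right)}{4} = - \frac{1}{2} + \frac{9 \left(-7\right)}{4} = - \frac{1}{2} + \frac{1}{4} \left(-63\right) = - \frac{1}{2} - \frac{63}{4} = - \frac{65}{4} \approx -16.25$)
$\left(- 179 r + 285\right) - 372353 = \left(\left(-179\right) \left(- \frac{65}{4}\right) + 285\right) - 372353 = \left(\frac{11635}{4} + 285\right) - 372353 = \frac{12775}{4} - 372353 = - \frac{1476637}{4}$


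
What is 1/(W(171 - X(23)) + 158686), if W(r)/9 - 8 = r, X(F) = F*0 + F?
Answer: 1/160090 ≈ 6.2465e-6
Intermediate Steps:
X(F) = F (X(F) = 0 + F = F)
W(r) = 72 + 9*r
1/(W(171 - X(23)) + 158686) = 1/((72 + 9*(171 - 1*23)) + 158686) = 1/((72 + 9*(171 - 23)) + 158686) = 1/((72 + 9*148) + 158686) = 1/((72 + 1332) + 158686) = 1/(1404 + 158686) = 1/160090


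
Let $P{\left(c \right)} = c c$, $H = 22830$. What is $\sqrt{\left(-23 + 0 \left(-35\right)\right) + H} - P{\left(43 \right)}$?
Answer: $-1849 + \sqrt{22807} \approx -1698.0$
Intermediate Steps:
$P{\left(c \right)} = c^{2}$
$\sqrt{\left(-23 + 0 \left(-35\right)\right) + H} - P{\left(43 \right)} = \sqrt{\left(-23 + 0 \left(-35\right)\right) + 22830} - 43^{2} = \sqrt{\left(-23 + 0\right) + 22830} - 1849 = \sqrt{-23 + 22830} - 1849 = \sqrt{22807} - 1849 = -1849 + \sqrt{22807}$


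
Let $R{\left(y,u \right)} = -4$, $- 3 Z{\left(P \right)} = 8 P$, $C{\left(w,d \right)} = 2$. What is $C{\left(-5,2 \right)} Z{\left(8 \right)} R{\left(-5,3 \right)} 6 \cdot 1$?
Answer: $1024$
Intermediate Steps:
$Z{\left(P \right)} = - \frac{8 P}{3}$
$C{\left(-5,2 \right)} Z{\left(8 \right)} R{\left(-5,3 \right)} 6 \cdot 1 = 2 \left(\left(- \frac{8}{3}\right) 8\right) \left(-4\right) 6 \cdot 1 = 2 \left(- \frac{64}{3}\right) \left(\left(-24\right) 1\right) = \left(- \frac{128}{3}\right) \left(-24\right) = 1024$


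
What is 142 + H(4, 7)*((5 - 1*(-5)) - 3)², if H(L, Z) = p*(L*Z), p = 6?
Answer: 8374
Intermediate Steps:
H(L, Z) = 6*L*Z (H(L, Z) = 6*(L*Z) = 6*L*Z)
142 + H(4, 7)*((5 - 1*(-5)) - 3)² = 142 + (6*4*7)*((5 - 1*(-5)) - 3)² = 142 + 168*((5 + 5) - 3)² = 142 + 168*(10 - 3)² = 142 + 168*7² = 142 + 168*49 = 142 + 8232 = 8374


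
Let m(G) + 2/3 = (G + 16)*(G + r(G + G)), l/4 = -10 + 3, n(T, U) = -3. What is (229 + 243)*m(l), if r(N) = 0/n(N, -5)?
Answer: 474832/3 ≈ 1.5828e+5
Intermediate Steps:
r(N) = 0 (r(N) = 0/(-3) = 0*(-⅓) = 0)
l = -28 (l = 4*(-10 + 3) = 4*(-7) = -28)
m(G) = -⅔ + G*(16 + G) (m(G) = -⅔ + (G + 16)*(G + 0) = -⅔ + (16 + G)*G = -⅔ + G*(16 + G))
(229 + 243)*m(l) = (229 + 243)*(-⅔ + (-28)² + 16*(-28)) = 472*(-⅔ + 784 - 448) = 472*(1006/3) = 474832/3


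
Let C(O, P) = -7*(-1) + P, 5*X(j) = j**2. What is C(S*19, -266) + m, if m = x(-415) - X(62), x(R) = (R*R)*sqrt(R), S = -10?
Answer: -5139/5 + 172225*I*sqrt(415) ≈ -1027.8 + 3.5085e+6*I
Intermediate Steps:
X(j) = j**2/5
C(O, P) = 7 + P
x(R) = R**(5/2) (x(R) = R**2*sqrt(R) = R**(5/2))
m = -3844/5 + 172225*I*sqrt(415) (m = (-415)**(5/2) - 62**2/5 = 172225*I*sqrt(415) - 3844/5 = -3844/5 + 172225*I*sqrt(415) ≈ -768.8 + 3.5085e+6*I)
C(S*19, -266) + m = (7 - 266) + (-3844/5 + 172225*I*sqrt(415)) = -259 + (-3844/5 + 172225*I*sqrt(415)) = -5139/5 + 172225*I*sqrt(415)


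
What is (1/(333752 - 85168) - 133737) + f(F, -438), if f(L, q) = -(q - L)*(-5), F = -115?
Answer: -33646341567/248584 ≈ -1.3535e+5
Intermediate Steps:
f(L, q) = -5*L + 5*q (f(L, q) = -(-5*q + 5*L) = -5*L + 5*q)
(1/(333752 - 85168) - 133737) + f(F, -438) = (1/(333752 - 85168) - 133737) + (-5*(-115) + 5*(-438)) = (1/248584 - 133737) + (575 - 2190) = (1/248584 - 133737) - 1615 = -33244878407/248584 - 1615 = -33646341567/248584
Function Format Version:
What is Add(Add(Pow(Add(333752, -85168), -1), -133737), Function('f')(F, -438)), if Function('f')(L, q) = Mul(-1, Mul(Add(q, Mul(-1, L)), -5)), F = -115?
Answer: Rational(-33646341567, 248584) ≈ -1.3535e+5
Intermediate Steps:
Function('f')(L, q) = Add(Mul(-5, L), Mul(5, q)) (Function('f')(L, q) = Mul(-1, Add(Mul(-5, q), Mul(5, L))) = Add(Mul(-5, L), Mul(5, q)))
Add(Add(Pow(Add(333752, -85168), -1), -133737), Function('f')(F, -438)) = Add(Add(Pow(Add(333752, -85168), -1), -133737), Add(Mul(-5, -115), Mul(5, -438))) = Add(Add(Pow(248584, -1), -133737), Add(575, -2190)) = Add(Add(Rational(1, 248584), -133737), -1615) = Add(Rational(-33244878407, 248584), -1615) = Rational(-33646341567, 248584)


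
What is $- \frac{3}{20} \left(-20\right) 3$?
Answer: $9$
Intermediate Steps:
$- \frac{3}{20} \left(-20\right) 3 = \left(-3\right) \frac{1}{20} \left(-20\right) 3 = \left(- \frac{3}{20}\right) \left(-20\right) 3 = 3 \cdot 3 = 9$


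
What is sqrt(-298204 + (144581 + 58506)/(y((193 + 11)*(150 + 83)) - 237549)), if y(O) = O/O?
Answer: I*sqrt(4206854339043173)/118774 ≈ 546.08*I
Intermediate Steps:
y(O) = 1
sqrt(-298204 + (144581 + 58506)/(y((193 + 11)*(150 + 83)) - 237549)) = sqrt(-298204 + (144581 + 58506)/(1 - 237549)) = sqrt(-298204 + 203087/(-237548)) = sqrt(-298204 + 203087*(-1/237548)) = sqrt(-298204 - 203087/237548) = sqrt(-70837966879/237548) = I*sqrt(4206854339043173)/118774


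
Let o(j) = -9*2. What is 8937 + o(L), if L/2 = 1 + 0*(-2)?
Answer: 8919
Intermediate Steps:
L = 2 (L = 2*(1 + 0*(-2)) = 2*(1 + 0) = 2*1 = 2)
o(j) = -18
8937 + o(L) = 8937 - 18 = 8919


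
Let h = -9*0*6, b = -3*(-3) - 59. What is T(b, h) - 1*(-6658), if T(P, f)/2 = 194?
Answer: 7046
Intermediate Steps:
b = -50 (b = 9 - 59 = -50)
h = 0 (h = 0*6 = 0)
T(P, f) = 388 (T(P, f) = 2*194 = 388)
T(b, h) - 1*(-6658) = 388 - 1*(-6658) = 388 + 6658 = 7046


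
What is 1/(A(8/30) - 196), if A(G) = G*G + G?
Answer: -225/44024 ≈ -0.0051108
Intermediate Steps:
A(G) = G + G² (A(G) = G² + G = G + G²)
1/(A(8/30) - 196) = 1/((8/30)*(1 + 8/30) - 196) = 1/((8*(1/30))*(1 + 8*(1/30)) - 196) = 1/(4*(1 + 4/15)/15 - 196) = 1/((4/15)*(19/15) - 196) = 1/(76/225 - 196) = 1/(-44024/225) = -225/44024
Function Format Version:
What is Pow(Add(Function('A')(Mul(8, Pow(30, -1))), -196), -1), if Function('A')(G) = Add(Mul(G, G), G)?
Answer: Rational(-225, 44024) ≈ -0.0051108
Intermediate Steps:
Function('A')(G) = Add(G, Pow(G, 2)) (Function('A')(G) = Add(Pow(G, 2), G) = Add(G, Pow(G, 2)))
Pow(Add(Function('A')(Mul(8, Pow(30, -1))), -196), -1) = Pow(Add(Mul(Mul(8, Pow(30, -1)), Add(1, Mul(8, Pow(30, -1)))), -196), -1) = Pow(Add(Mul(Mul(8, Rational(1, 30)), Add(1, Mul(8, Rational(1, 30)))), -196), -1) = Pow(Add(Mul(Rational(4, 15), Add(1, Rational(4, 15))), -196), -1) = Pow(Add(Mul(Rational(4, 15), Rational(19, 15)), -196), -1) = Pow(Add(Rational(76, 225), -196), -1) = Pow(Rational(-44024, 225), -1) = Rational(-225, 44024)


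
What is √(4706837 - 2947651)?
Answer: √1759186 ≈ 1326.3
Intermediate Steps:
√(4706837 - 2947651) = √1759186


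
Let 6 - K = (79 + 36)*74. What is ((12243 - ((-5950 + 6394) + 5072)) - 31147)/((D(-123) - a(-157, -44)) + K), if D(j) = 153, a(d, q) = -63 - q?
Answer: 6105/2083 ≈ 2.9309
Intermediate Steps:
K = -8504 (K = 6 - (79 + 36)*74 = 6 - 115*74 = 6 - 1*8510 = 6 - 8510 = -8504)
((12243 - ((-5950 + 6394) + 5072)) - 31147)/((D(-123) - a(-157, -44)) + K) = ((12243 - ((-5950 + 6394) + 5072)) - 31147)/((153 - (-63 - 1*(-44))) - 8504) = ((12243 - (444 + 5072)) - 31147)/((153 - (-63 + 44)) - 8504) = ((12243 - 1*5516) - 31147)/((153 - 1*(-19)) - 8504) = ((12243 - 5516) - 31147)/((153 + 19) - 8504) = (6727 - 31147)/(172 - 8504) = -24420/(-8332) = -24420*(-1/8332) = 6105/2083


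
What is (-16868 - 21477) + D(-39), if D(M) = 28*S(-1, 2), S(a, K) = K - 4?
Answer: -38401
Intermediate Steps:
S(a, K) = -4 + K
D(M) = -56 (D(M) = 28*(-4 + 2) = 28*(-2) = -56)
(-16868 - 21477) + D(-39) = (-16868 - 21477) - 56 = -38345 - 56 = -38401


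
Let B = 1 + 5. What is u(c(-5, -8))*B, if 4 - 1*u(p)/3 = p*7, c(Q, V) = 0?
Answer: 72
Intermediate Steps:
u(p) = 12 - 21*p (u(p) = 12 - 3*p*7 = 12 - 21*p)
B = 6
u(c(-5, -8))*B = (12 - 21*0)*6 = (12 + 0)*6 = 12*6 = 72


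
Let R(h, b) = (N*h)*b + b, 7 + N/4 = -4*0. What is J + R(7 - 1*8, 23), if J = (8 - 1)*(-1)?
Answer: 660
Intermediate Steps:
N = -28 (N = -28 + 4*(-4*0) = -28 + 4*0 = -28 + 0 = -28)
J = -7 (J = 7*(-1) = -7)
R(h, b) = b - 28*b*h (R(h, b) = (-28*h)*b + b = -28*b*h + b = b - 28*b*h)
J + R(7 - 1*8, 23) = -7 + 23*(1 - 28*(7 - 1*8)) = -7 + 23*(1 - 28*(7 - 8)) = -7 + 23*(1 - 28*(-1)) = -7 + 23*(1 + 28) = -7 + 23*29 = -7 + 667 = 660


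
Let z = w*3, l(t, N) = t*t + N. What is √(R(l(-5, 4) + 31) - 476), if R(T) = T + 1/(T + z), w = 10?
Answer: I*√374390/30 ≈ 20.396*I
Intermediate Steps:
l(t, N) = N + t² (l(t, N) = t² + N = N + t²)
z = 30 (z = 10*3 = 30)
R(T) = T + 1/(30 + T) (R(T) = T + 1/(T + 30) = T + 1/(30 + T))
√(R(l(-5, 4) + 31) - 476) = √((1 + ((4 + (-5)²) + 31)² + 30*((4 + (-5)²) + 31))/(30 + ((4 + (-5)²) + 31)) - 476) = √((1 + ((4 + 25) + 31)² + 30*((4 + 25) + 31))/(30 + ((4 + 25) + 31)) - 476) = √((1 + (29 + 31)² + 30*(29 + 31))/(30 + (29 + 31)) - 476) = √((1 + 60² + 30*60)/(30 + 60) - 476) = √((1 + 3600 + 1800)/90 - 476) = √((1/90)*5401 - 476) = √(5401/90 - 476) = √(-37439/90) = I*√374390/30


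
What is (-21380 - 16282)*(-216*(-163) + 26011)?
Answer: -2305629978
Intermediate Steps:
(-21380 - 16282)*(-216*(-163) + 26011) = -37662*(35208 + 26011) = -37662*61219 = -2305629978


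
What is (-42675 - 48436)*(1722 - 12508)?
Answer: 982723246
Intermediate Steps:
(-42675 - 48436)*(1722 - 12508) = -91111*(-10786) = 982723246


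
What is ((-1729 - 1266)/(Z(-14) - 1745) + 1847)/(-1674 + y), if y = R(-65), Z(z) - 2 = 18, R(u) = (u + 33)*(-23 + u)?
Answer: 318907/196995 ≈ 1.6189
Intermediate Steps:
R(u) = (-23 + u)*(33 + u) (R(u) = (33 + u)*(-23 + u) = (-23 + u)*(33 + u))
Z(z) = 20 (Z(z) = 2 + 18 = 20)
y = 2816 (y = -759 + (-65)² + 10*(-65) = -759 + 4225 - 650 = 2816)
((-1729 - 1266)/(Z(-14) - 1745) + 1847)/(-1674 + y) = ((-1729 - 1266)/(20 - 1745) + 1847)/(-1674 + 2816) = (-2995/(-1725) + 1847)/1142 = (-2995*(-1/1725) + 1847)*(1/1142) = (599/345 + 1847)*(1/1142) = (637814/345)*(1/1142) = 318907/196995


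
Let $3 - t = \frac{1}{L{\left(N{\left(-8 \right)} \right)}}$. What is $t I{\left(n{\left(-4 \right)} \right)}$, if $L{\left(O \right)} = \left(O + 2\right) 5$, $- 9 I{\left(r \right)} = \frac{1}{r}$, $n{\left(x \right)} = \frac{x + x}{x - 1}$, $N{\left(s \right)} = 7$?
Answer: $- \frac{67}{324} \approx -0.20679$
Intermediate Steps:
$n{\left(x \right)} = \frac{2 x}{-1 + x}$
$I{\left(r \right)} = - \frac{1}{9 r}$
$L{\left(O \right)} = 10 + 5 O$ ($L{\left(O \right)} = \left(2 + O\right) 5 = 10 + 5 O$)
$t = \frac{134}{45}$ ($t = 3 - \frac{1}{10 + 5 \cdot 7} = 3 - \frac{1}{10 + 35} = 3 - \frac{1}{45} = \frac{134}{45} \approx 2.9778$)
$t I{\left(n{\left(-4 \right)} \right)} = \frac{134 \left(- \frac{1}{9 \cdot 2 \left(-4\right) \frac{1}{-1 - 4}}\right)}{45} = \frac{134 \left(- \frac{1}{9 \cdot 2 \left(-4\right) \frac{1}{-5}}\right)}{45} = \frac{134 \left(- \frac{1}{9 \cdot 2 \left(-4\right) \left(- \frac{1}{5}\right)}\right)}{45} = \frac{134 \left(- \frac{1}{9 \cdot \frac{8}{5}}\right)}{45} = \frac{134 \left(\left(- \frac{1}{9}\right) \frac{5}{8}\right)}{45} = \frac{134}{45} \left(- \frac{5}{72}\right) = - \frac{67}{324}$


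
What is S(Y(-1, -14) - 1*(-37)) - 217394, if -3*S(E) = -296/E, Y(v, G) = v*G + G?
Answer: -652174/3 ≈ -2.1739e+5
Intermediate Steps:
Y(v, G) = G + G*v (Y(v, G) = G*v + G = G + G*v)
S(E) = 296/(3*E) (S(E) = -(-296)/(3*E) = 296/(3*E))
S(Y(-1, -14) - 1*(-37)) - 217394 = 296/(3*(-14*(1 - 1) - 1*(-37))) - 217394 = 296/(3*(-14*0 + 37)) - 217394 = 296/(3*(0 + 37)) - 217394 = (296/3)/37 - 217394 = (296/3)*(1/37) - 217394 = 8/3 - 217394 = -652174/3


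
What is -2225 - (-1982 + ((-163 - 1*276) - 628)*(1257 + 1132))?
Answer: 2548820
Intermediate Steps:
-2225 - (-1982 + ((-163 - 1*276) - 628)*(1257 + 1132)) = -2225 - (-1982 + ((-163 - 276) - 628)*2389) = -2225 - (-1982 + (-439 - 628)*2389) = -2225 - (-1982 - 1067*2389) = -2225 - (-1982 - 2549063) = -2225 - 1*(-2551045) = -2225 + 2551045 = 2548820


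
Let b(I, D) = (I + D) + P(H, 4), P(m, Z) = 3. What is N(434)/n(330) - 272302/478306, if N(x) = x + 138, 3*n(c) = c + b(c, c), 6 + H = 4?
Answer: 91729535/79159643 ≈ 1.1588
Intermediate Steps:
H = -2 (H = -6 + 4 = -2)
b(I, D) = 3 + D + I (b(I, D) = (I + D) + 3 = (D + I) + 3 = 3 + D + I)
n(c) = 1 + c (n(c) = (c + (3 + c + c))/3 = (c + (3 + 2*c))/3 = (3 + 3*c)/3 = 1 + c)
N(x) = 138 + x
N(434)/n(330) - 272302/478306 = (138 + 434)/(1 + 330) - 272302/478306 = 572/331 - 272302*1/478306 = 572*(1/331) - 136151/239153 = 572/331 - 136151/239153 = 91729535/79159643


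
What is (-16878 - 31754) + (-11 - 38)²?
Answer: -46231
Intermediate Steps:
(-16878 - 31754) + (-11 - 38)² = -48632 + (-49)² = -48632 + 2401 = -46231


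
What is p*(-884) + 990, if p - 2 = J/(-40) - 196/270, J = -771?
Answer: -4637353/270 ≈ -17175.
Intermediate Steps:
p = 22193/1080 (p = 2 + (-771/(-40) - 196/270) = 2 + (-771*(-1/40) - 196*1/270) = 2 + (771/40 - 98/135) = 2 + 20033/1080 = 22193/1080 ≈ 20.549)
p*(-884) + 990 = (22193/1080)*(-884) + 990 = -4904653/270 + 990 = -4637353/270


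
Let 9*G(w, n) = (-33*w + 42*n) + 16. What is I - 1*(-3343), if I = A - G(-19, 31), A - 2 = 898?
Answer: 36242/9 ≈ 4026.9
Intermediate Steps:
A = 900 (A = 2 + 898 = 900)
G(w, n) = 16/9 - 11*w/3 + 14*n/3 (G(w, n) = ((-33*w + 42*n) + 16)/9 = (16 - 33*w + 42*n)/9 = 16/9 - 11*w/3 + 14*n/3)
I = 6155/9 (I = 900 - (16/9 - 11/3*(-19) + (14/3)*31) = 900 - (16/9 + 209/3 + 434/3) = 900 - 1*1945/9 = 900 - 1945/9 = 6155/9 ≈ 683.89)
I - 1*(-3343) = 6155/9 - 1*(-3343) = 6155/9 + 3343 = 36242/9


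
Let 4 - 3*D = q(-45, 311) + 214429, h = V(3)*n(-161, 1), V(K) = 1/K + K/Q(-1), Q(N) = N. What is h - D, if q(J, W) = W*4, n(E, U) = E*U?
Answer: 72319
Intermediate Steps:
V(K) = 1/K - K (V(K) = 1/K + K/(-1) = 1/K + K*(-1) = 1/K - K)
q(J, W) = 4*W
h = 1288/3 (h = (1/3 - 1*3)*(-161*1) = (⅓ - 3)*(-161) = -8/3*(-161) = 1288/3 ≈ 429.33)
D = -215669/3 (D = 4/3 - (4*311 + 214429)/3 = 4/3 - (1244 + 214429)/3 = 4/3 - ⅓*215673 = 4/3 - 71891 = -215669/3 ≈ -71890.)
h - D = 1288/3 - 1*(-215669/3) = 1288/3 + 215669/3 = 72319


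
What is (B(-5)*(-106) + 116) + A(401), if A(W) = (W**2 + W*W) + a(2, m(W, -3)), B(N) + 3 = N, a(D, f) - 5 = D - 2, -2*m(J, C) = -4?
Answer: 322571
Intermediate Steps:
m(J, C) = 2 (m(J, C) = -1/2*(-4) = 2)
a(D, f) = 3 + D (a(D, f) = 5 + (D - 2) = 5 + (-2 + D) = 3 + D)
B(N) = -3 + N
A(W) = 5 + 2*W**2 (A(W) = (W**2 + W*W) + (3 + 2) = (W**2 + W**2) + 5 = 2*W**2 + 5 = 5 + 2*W**2)
(B(-5)*(-106) + 116) + A(401) = ((-3 - 5)*(-106) + 116) + (5 + 2*401**2) = (-8*(-106) + 116) + (5 + 2*160801) = (848 + 116) + (5 + 321602) = 964 + 321607 = 322571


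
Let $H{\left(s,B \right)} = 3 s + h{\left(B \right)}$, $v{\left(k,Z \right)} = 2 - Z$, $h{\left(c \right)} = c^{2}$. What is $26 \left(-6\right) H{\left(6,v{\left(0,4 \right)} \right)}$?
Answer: $-3432$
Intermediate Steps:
$H{\left(s,B \right)} = B^{2} + 3 s$ ($H{\left(s,B \right)} = 3 s + B^{2} = B^{2} + 3 s$)
$26 \left(-6\right) H{\left(6,v{\left(0,4 \right)} \right)} = 26 \left(-6\right) \left(\left(2 - 4\right)^{2} + 3 \cdot 6\right) = - 156 \left(\left(2 - 4\right)^{2} + 18\right) = - 156 \left(\left(-2\right)^{2} + 18\right) = - 156 \left(4 + 18\right) = \left(-156\right) 22 = -3432$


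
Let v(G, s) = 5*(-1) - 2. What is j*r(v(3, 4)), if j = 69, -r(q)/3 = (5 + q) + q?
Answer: 1863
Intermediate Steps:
v(G, s) = -7 (v(G, s) = -5 - 2 = -7)
r(q) = -15 - 6*q (r(q) = -3*((5 + q) + q) = -3*(5 + 2*q) = -15 - 6*q)
j*r(v(3, 4)) = 69*(-15 - 6*(-7)) = 69*(-15 + 42) = 69*27 = 1863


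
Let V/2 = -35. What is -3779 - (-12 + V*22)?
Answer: -2227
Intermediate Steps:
V = -70 (V = 2*(-35) = -70)
-3779 - (-12 + V*22) = -3779 - (-12 - 70*22) = -3779 - (-12 - 1540) = -3779 - 1*(-1552) = -3779 + 1552 = -2227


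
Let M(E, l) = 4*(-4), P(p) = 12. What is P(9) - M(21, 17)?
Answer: 28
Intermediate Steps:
M(E, l) = -16
P(9) - M(21, 17) = 12 - 1*(-16) = 12 + 16 = 28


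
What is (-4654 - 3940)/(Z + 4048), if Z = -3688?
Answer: -4297/180 ≈ -23.872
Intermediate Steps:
(-4654 - 3940)/(Z + 4048) = (-4654 - 3940)/(-3688 + 4048) = -8594/360 = -8594*1/360 = -4297/180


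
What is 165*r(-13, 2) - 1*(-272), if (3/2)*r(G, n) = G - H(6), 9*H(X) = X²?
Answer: -1598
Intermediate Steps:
H(X) = X²/9
r(G, n) = -8/3 + 2*G/3 (r(G, n) = 2*(G - 6²/9)/3 = 2*(G - 36/9)/3 = 2*(G - 1*4)/3 = 2*(G - 4)/3 = 2*(-4 + G)/3 = -8/3 + 2*G/3)
165*r(-13, 2) - 1*(-272) = 165*(-8/3 + (⅔)*(-13)) - 1*(-272) = 165*(-8/3 - 26/3) + 272 = 165*(-34/3) + 272 = -1870 + 272 = -1598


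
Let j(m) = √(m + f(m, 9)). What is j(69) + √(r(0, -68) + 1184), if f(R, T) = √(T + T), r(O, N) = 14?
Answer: √1198 + √(69 + 3*√2) ≈ 43.170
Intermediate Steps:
f(R, T) = √2*√T (f(R, T) = √(2*T) = √2*√T)
j(m) = √(m + 3*√2) (j(m) = √(m + √2*√9) = √(m + √2*3) = √(m + 3*√2))
j(69) + √(r(0, -68) + 1184) = √(69 + 3*√2) + √(14 + 1184) = √(69 + 3*√2) + √1198 = √1198 + √(69 + 3*√2)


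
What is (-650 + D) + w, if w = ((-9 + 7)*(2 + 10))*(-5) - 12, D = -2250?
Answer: -2792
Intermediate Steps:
w = 108 (w = -2*12*(-5) - 12 = -24*(-5) - 12 = 120 - 12 = 108)
(-650 + D) + w = (-650 - 2250) + 108 = -2900 + 108 = -2792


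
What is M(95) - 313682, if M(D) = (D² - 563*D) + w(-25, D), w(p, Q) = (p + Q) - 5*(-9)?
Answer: -358027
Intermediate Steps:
w(p, Q) = 45 + Q + p (w(p, Q) = (Q + p) + 45 = 45 + Q + p)
M(D) = 20 + D² - 562*D (M(D) = (D² - 563*D) + (45 + D - 25) = (D² - 563*D) + (20 + D) = 20 + D² - 562*D)
M(95) - 313682 = (20 + 95² - 562*95) - 313682 = (20 + 9025 - 53390) - 313682 = -44345 - 313682 = -358027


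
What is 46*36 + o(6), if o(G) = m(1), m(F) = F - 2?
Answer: 1655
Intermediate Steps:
m(F) = -2 + F
o(G) = -1 (o(G) = -2 + 1 = -1)
46*36 + o(6) = 46*36 - 1 = 1656 - 1 = 1655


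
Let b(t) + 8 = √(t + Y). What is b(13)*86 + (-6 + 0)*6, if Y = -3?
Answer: -724 + 86*√10 ≈ -452.04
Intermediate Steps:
b(t) = -8 + √(-3 + t) (b(t) = -8 + √(t - 3) = -8 + √(-3 + t))
b(13)*86 + (-6 + 0)*6 = (-8 + √(-3 + 13))*86 + (-6 + 0)*6 = (-8 + √10)*86 - 6*6 = (-688 + 86*√10) - 36 = -724 + 86*√10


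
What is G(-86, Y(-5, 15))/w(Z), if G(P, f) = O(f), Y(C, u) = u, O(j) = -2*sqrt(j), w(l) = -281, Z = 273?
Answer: 2*sqrt(15)/281 ≈ 0.027566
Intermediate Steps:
G(P, f) = -2*sqrt(f)
G(-86, Y(-5, 15))/w(Z) = -2*sqrt(15)/(-281) = -2*sqrt(15)*(-1/281) = 2*sqrt(15)/281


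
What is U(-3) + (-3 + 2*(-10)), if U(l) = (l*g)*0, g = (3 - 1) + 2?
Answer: -23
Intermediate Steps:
g = 4 (g = 2 + 2 = 4)
U(l) = 0 (U(l) = (l*4)*0 = (4*l)*0 = 0)
U(-3) + (-3 + 2*(-10)) = 0 + (-3 + 2*(-10)) = 0 + (-3 - 20) = 0 - 23 = -23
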